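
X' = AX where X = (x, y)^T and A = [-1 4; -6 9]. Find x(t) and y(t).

Coefficient matrix A = [[-1, 4], [-6, 9]].
Characteristic polynomial det(A - λI) = λ^2 - 8λ + 15 = 0.
Eigenvalues λ = 5, 3.
For λ=5: (A-λI) row 1 is [-6, 4], so an eigenvector is (-2, -3).
For λ=3: (A-λI) row 1 is [-4, 4], so an eigenvector is (-1, -1).
General solution: C_1e^(5t)(-2,-3) + C_2e^(3t)(-1,-1).

x(t) = -2C_1e^(5t) - C_2e^(3t), y(t) = -3C_1e^(5t) - C_2e^(3t)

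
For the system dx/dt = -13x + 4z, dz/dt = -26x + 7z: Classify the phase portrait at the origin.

stable spiral

A = [[-13,4],[-26,7]]; det(A-λI) = λ^2 + 6λ + 13.
λ = -3 ± 2i: negative real part.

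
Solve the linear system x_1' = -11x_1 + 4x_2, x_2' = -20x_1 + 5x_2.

Coefficient matrix A = [[-11, 4], [-20, 5]].
Characteristic polynomial det(A - λI) = λ^2 + 6λ + 25 = 0.
Eigenvalues λ = -3 ± 4i (complex conjugate pair).
For λ=-3+4i: an eigenvector is (1,2) - i(0,-1) = (1, 2 + i).
A real fundamental pair from Re and Im of e^((-3+4i)t)v: X_1 = e^(-3t)(cos(4t)·(1,2) + sin(4t)·(0,-1)), X_2 = e^(-3t)(sin(4t)·(1,2) - cos(4t)·(0,-1)).
General solution: K_1X_1 + K_2X_2.

x_1(t) = K_1e^(-3t)cos(4t) + K_2e^(-3t)sin(4t), x_2(t) = -K_1e^(-3t)sin(4t) + 2K_1e^(-3t)cos(4t) + 2K_2e^(-3t)sin(4t) + K_2e^(-3t)cos(4t)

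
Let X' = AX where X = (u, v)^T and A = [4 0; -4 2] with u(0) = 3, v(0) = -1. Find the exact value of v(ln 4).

-1456

A = [[4,0],[-4,2]]; eigenvalues λ = 4, 2.
Eigenvectors: (-1,2) for λ=4, (0,-1) for λ=2.
From the initial condition, c_1 = -3, c_2 = -5.
v(ln 4) = (-3)(4^4)(2) + (-5)(4^2)(-1) = -1456.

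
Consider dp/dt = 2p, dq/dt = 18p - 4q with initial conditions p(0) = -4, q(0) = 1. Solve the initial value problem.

p(t) = -4e^(2t), q(t) = -12e^(2t) + 13e^(-4t)

Coefficient matrix A = [[2, 0], [18, -4]].
Characteristic polynomial det(A - λI) = λ^2 + 2λ - 8 = 0.
Eigenvalues λ = -4, 2.
For λ=-4: (A-λI) row 1 is [6, 0], so an eigenvector is (0, -1).
For λ=2: (A-λI) row 2 is [18, -6], so an eigenvector is (1, 3).
General solution: K_1e^(-4t)(0,-1) + K_2e^(2t)(1,3).
Applying p(0)=-4, q(0)=1 gives K_1=-13, K_2=-4.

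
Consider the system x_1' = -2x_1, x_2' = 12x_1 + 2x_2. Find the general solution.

Coefficient matrix A = [[-2, 0], [12, 2]].
Characteristic polynomial det(A - λI) = λ^2 - 4 = 0.
Eigenvalues λ = 2, -2.
For λ=2: (A-λI) row 1 is [-4, 0], so an eigenvector is (0, 1).
For λ=-2: (A-λI) row 2 is [12, 4], so an eigenvector is (1, -3).
General solution: c_1e^(2t)(0,1) + c_2e^(-2t)(1,-3).

x_1(t) = c_2e^(-2t), x_2(t) = c_1e^(2t) - 3c_2e^(-2t)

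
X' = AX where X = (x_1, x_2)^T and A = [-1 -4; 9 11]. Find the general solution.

x_1(t) = 2C_1e^(5t) + 2C_2te^(5t) + C_2e^(5t), x_2(t) = -3C_1e^(5t) - 3C_2te^(5t) - 2C_2e^(5t)

Coefficient matrix A = [[-1, -4], [9, 11]].
Characteristic polynomial det(A - λI) = λ^2 - 10λ + 25 = 0.
Single eigenvalue λ = 5 with algebraic multiplicity 2.
Eigenvector v = (2,-3); generalized eigenvector w with (A-λI)w=v is (1,-2).
General solution: e^(5t)[C_1·v + C_2·(t·v + w)].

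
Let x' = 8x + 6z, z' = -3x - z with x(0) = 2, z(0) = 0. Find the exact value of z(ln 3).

A = [[8,6],[-3,-1]]; eigenvalues λ = 5, 2.
Eigenvectors: (2,-1) for λ=5, (-1,1) for λ=2.
From the initial condition, c_1 = 2, c_2 = 2.
z(ln 3) = (2)(3^5)(-1) + (2)(3^2)(1) = -468.

-468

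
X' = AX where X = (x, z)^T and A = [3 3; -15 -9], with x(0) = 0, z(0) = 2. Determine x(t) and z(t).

x(t) = 2e^(-3t)sin(3t), z(t) = -4e^(-3t)sin(3t) + 2e^(-3t)cos(3t)

Coefficient matrix A = [[3, 3], [-15, -9]].
Characteristic polynomial det(A - λI) = λ^2 + 6λ + 18 = 0.
Eigenvalues λ = -3 ± 3i (complex conjugate pair).
For λ=-3+3i: an eigenvector is (-1,2) - i(0,1) = (-1, 2 - i).
A real fundamental pair from Re and Im of e^((-3+3i)t)v: X_1 = e^(-3t)(cos(3t)·(-1,2) + sin(3t)·(0,1)), X_2 = e^(-3t)(sin(3t)·(-1,2) - cos(3t)·(0,1)).
General solution: C_1X_1 + C_2X_2.
Applying x(0)=0, z(0)=2 gives C_1=0, C_2=-2.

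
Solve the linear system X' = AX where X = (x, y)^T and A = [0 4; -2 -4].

x(t) = -C_1e^(-2t)sin(2t) + C_1e^(-2t)cos(2t) + C_2e^(-2t)sin(2t) + C_2e^(-2t)cos(2t), y(t) = -C_1e^(-2t)cos(2t) - C_2e^(-2t)sin(2t)

Coefficient matrix A = [[0, 4], [-2, -4]].
Characteristic polynomial det(A - λI) = λ^2 + 4λ + 8 = 0.
Eigenvalues λ = -2 ± 2i (complex conjugate pair).
For λ=-2+2i: an eigenvector is (1,-1) - i(-1,0) = (1 + i, -1).
A real fundamental pair from Re and Im of e^((-2+2i)t)v: X_1 = e^(-2t)(cos(2t)·(1,-1) + sin(2t)·(-1,0)), X_2 = e^(-2t)(sin(2t)·(1,-1) - cos(2t)·(-1,0)).
General solution: C_1X_1 + C_2X_2.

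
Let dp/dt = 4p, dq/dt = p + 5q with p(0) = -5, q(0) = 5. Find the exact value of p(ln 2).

A = [[4,0],[1,5]]; eigenvalues λ = 5, 4.
Eigenvectors: (0,-1) for λ=5, (-1,1) for λ=4.
From the initial condition, c_1 = 0, c_2 = 5.
p(ln 2) = (0)(2^5)(0) + (5)(2^4)(-1) = -80.

-80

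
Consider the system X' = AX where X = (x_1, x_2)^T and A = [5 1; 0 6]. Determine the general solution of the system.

x_1(t) = -K_1e^(5t) + K_2e^(6t), x_2(t) = K_2e^(6t)

Coefficient matrix A = [[5, 1], [0, 6]].
Characteristic polynomial det(A - λI) = λ^2 - 11λ + 30 = 0.
Eigenvalues λ = 5, 6.
For λ=5: (A-λI) row 1 is [0, 1], so an eigenvector is (-1, 0).
For λ=6: (A-λI) row 1 is [-1, 1], so an eigenvector is (1, 1).
General solution: K_1e^(5t)(-1,0) + K_2e^(6t)(1,1).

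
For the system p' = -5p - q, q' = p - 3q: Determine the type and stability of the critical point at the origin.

A = [[-5,-1],[1,-3]]; det(A-λI) = λ^2 + 8λ + 16.
repeated λ = -4 with a single eigenvector.

stable improper node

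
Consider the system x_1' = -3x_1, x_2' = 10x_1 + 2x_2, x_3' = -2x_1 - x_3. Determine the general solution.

Coefficient matrix A = [[-3, 0, 0], [10, 2, 0], [-2, 0, -1]].
det(A - λI) = 0 gives eigenvalues λ = -1, 2, -3.
For λ=-1: eigenvector (0,0,-1).
For λ=2: eigenvector (0,1,0).
For λ=-3: eigenvector (1,-2,1).
General solution: K_1e^(-t)(0,0,-1) + K_2e^(2t)(0,1,0) + K_3e^(-3t)(1,-2,1).

x_1(t) = K_3e^(-3t), x_2(t) = K_2e^(2t) - 2K_3e^(-3t), x_3(t) = -K_1e^(-t) + K_3e^(-3t)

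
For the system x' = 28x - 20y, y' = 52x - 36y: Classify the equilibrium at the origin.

A = [[28,-20],[52,-36]]; det(A-λI) = λ^2 + 8λ + 32.
λ = -4 ± 4i: negative real part.

stable spiral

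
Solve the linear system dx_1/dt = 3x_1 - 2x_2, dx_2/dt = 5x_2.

Coefficient matrix A = [[3, -2], [0, 5]].
Characteristic polynomial det(A - λI) = λ^2 - 8λ + 15 = 0.
Eigenvalues λ = 5, 3.
For λ=5: (A-λI) row 1 is [-2, -2], so an eigenvector is (1, -1).
For λ=3: (A-λI) row 1 is [0, -2], so an eigenvector is (1, 0).
General solution: C_1e^(5t)(1,-1) + C_2e^(3t)(1,0).

x_1(t) = C_1e^(5t) + C_2e^(3t), x_2(t) = -C_1e^(5t)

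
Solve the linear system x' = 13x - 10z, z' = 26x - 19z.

x(t) = 2C_1e^(-3t)sin(2t) - C_1e^(-3t)cos(2t) - C_2e^(-3t)sin(2t) - 2C_2e^(-3t)cos(2t), z(t) = 3C_1e^(-3t)sin(2t) - 2C_1e^(-3t)cos(2t) - 2C_2e^(-3t)sin(2t) - 3C_2e^(-3t)cos(2t)

Coefficient matrix A = [[13, -10], [26, -19]].
Characteristic polynomial det(A - λI) = λ^2 + 6λ + 13 = 0.
Eigenvalues λ = -3 ± 2i (complex conjugate pair).
For λ=-3+2i: an eigenvector is (-1,-2) - i(2,3) = (-1 - 2i, -2 - 3i).
A real fundamental pair from Re and Im of e^((-3+2i)t)v: X_1 = e^(-3t)(cos(2t)·(-1,-2) + sin(2t)·(2,3)), X_2 = e^(-3t)(sin(2t)·(-1,-2) - cos(2t)·(2,3)).
General solution: C_1X_1 + C_2X_2.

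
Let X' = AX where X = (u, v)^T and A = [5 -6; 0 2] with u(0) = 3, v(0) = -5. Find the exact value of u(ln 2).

376

A = [[5,-6],[0,2]]; eigenvalues λ = 5, 2.
Eigenvectors: (-1,0) for λ=5, (2,1) for λ=2.
From the initial condition, c_1 = -13, c_2 = -5.
u(ln 2) = (-13)(2^5)(-1) + (-5)(2^2)(2) = 376.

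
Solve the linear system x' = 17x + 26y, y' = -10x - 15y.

Coefficient matrix A = [[17, 26], [-10, -15]].
Characteristic polynomial det(A - λI) = λ^2 - 2λ + 5 = 0.
Eigenvalues λ = 1 ± 2i (complex conjugate pair).
For λ=1+2i: an eigenvector is (3,-2) - i(-2,1) = (3 + 2i, -2 - i).
A real fundamental pair from Re and Im of e^((1+2i)t)v: X_1 = e^(t)(cos(2t)·(3,-2) + sin(2t)·(-2,1)), X_2 = e^(t)(sin(2t)·(3,-2) - cos(2t)·(-2,1)).
General solution: c_1X_1 + c_2X_2.

x(t) = -2c_1e^(t)sin(2t) + 3c_1e^(t)cos(2t) + 3c_2e^(t)sin(2t) + 2c_2e^(t)cos(2t), y(t) = c_1e^(t)sin(2t) - 2c_1e^(t)cos(2t) - 2c_2e^(t)sin(2t) - c_2e^(t)cos(2t)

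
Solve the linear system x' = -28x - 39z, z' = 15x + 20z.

Coefficient matrix A = [[-28, -39], [15, 20]].
Characteristic polynomial det(A - λI) = λ^2 + 8λ + 25 = 0.
Eigenvalues λ = -4 ± 3i (complex conjugate pair).
For λ=-4+3i: an eigenvector is (-3,2) - i(-2,1) = (-3 + 2i, 2 - i).
A real fundamental pair from Re and Im of e^((-4+3i)t)v: X_1 = e^(-4t)(cos(3t)·(-3,2) + sin(3t)·(-2,1)), X_2 = e^(-4t)(sin(3t)·(-3,2) - cos(3t)·(-2,1)).
General solution: C_1X_1 + C_2X_2.

x(t) = -2C_1e^(-4t)sin(3t) - 3C_1e^(-4t)cos(3t) - 3C_2e^(-4t)sin(3t) + 2C_2e^(-4t)cos(3t), z(t) = C_1e^(-4t)sin(3t) + 2C_1e^(-4t)cos(3t) + 2C_2e^(-4t)sin(3t) - C_2e^(-4t)cos(3t)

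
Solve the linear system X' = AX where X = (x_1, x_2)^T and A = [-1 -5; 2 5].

x_1(t) = 2K_1e^(2t)sin(t) + K_1e^(2t)cos(t) + K_2e^(2t)sin(t) - 2K_2e^(2t)cos(t), x_2(t) = -K_1e^(2t)sin(t) - K_1e^(2t)cos(t) - K_2e^(2t)sin(t) + K_2e^(2t)cos(t)

Coefficient matrix A = [[-1, -5], [2, 5]].
Characteristic polynomial det(A - λI) = λ^2 - 4λ + 5 = 0.
Eigenvalues λ = 2 ± i (complex conjugate pair).
For λ=2+i: an eigenvector is (1,-1) - i(2,-1) = (1 - 2i, -1 + i).
A real fundamental pair from Re and Im of e^((2+i)t)v: X_1 = e^(2t)(cos(t)·(1,-1) + sin(t)·(2,-1)), X_2 = e^(2t)(sin(t)·(1,-1) - cos(t)·(2,-1)).
General solution: K_1X_1 + K_2X_2.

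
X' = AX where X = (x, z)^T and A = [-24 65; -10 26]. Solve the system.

Coefficient matrix A = [[-24, 65], [-10, 26]].
Characteristic polynomial det(A - λI) = λ^2 - 2λ + 26 = 0.
Eigenvalues λ = 1 ± 5i (complex conjugate pair).
For λ=1+5i: an eigenvector is (2,1) - i(3,1) = (2 - 3i, 1 - i).
A real fundamental pair from Re and Im of e^((1+5i)t)v: X_1 = e^(t)(cos(5t)·(2,1) + sin(5t)·(3,1)), X_2 = e^(t)(sin(5t)·(2,1) - cos(5t)·(3,1)).
General solution: C_1X_1 + C_2X_2.

x(t) = 3C_1e^(t)sin(5t) + 2C_1e^(t)cos(5t) + 2C_2e^(t)sin(5t) - 3C_2e^(t)cos(5t), z(t) = C_1e^(t)sin(5t) + C_1e^(t)cos(5t) + C_2e^(t)sin(5t) - C_2e^(t)cos(5t)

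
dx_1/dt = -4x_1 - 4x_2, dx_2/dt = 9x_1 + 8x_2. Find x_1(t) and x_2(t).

x_1(t) = -2c_1e^(2t) - 2c_2te^(2t) + c_2e^(2t), x_2(t) = 3c_1e^(2t) + 3c_2te^(2t) - c_2e^(2t)

Coefficient matrix A = [[-4, -4], [9, 8]].
Characteristic polynomial det(A - λI) = λ^2 - 4λ + 4 = 0.
Single eigenvalue λ = 2 with algebraic multiplicity 2.
Eigenvector v = (-2,3); generalized eigenvector w with (A-λI)w=v is (1,-1).
General solution: e^(2t)[c_1·v + c_2·(t·v + w)].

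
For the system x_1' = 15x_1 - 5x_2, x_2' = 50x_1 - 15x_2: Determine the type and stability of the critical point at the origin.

A = [[15,-5],[50,-15]]; det(A-λI) = λ^2 + 25.
λ = 0 ± 5i: zero real part.

center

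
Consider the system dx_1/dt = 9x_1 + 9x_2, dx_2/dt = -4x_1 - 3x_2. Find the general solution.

Coefficient matrix A = [[9, 9], [-4, -3]].
Characteristic polynomial det(A - λI) = λ^2 - 6λ + 9 = 0.
Single eigenvalue λ = 3 with algebraic multiplicity 2.
Eigenvector v = (3,-2); generalized eigenvector w with (A-λI)w=v is (-1,1).
General solution: e^(3t)[K_1·v + K_2·(t·v + w)].

x_1(t) = 3K_1e^(3t) + 3K_2te^(3t) - K_2e^(3t), x_2(t) = -2K_1e^(3t) - 2K_2te^(3t) + K_2e^(3t)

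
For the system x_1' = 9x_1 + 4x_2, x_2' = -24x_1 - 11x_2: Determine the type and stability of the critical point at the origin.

A = [[9,4],[-24,-11]]; det(A-λI) = λ^2 + 2λ - 3.
λ = -3, 1: opposite signs.

saddle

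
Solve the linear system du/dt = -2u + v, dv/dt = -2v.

Coefficient matrix A = [[-2, 1], [0, -2]].
Characteristic polynomial det(A - λI) = λ^2 + 4λ + 4 = 0.
Single eigenvalue λ = -2 with algebraic multiplicity 2.
Eigenvector v = (-1,0); generalized eigenvector w with (A-λI)w=v is (3,-1).
General solution: e^(-2t)[K_1·v + K_2·(t·v + w)].

u(t) = -K_1e^(-2t) - K_2te^(-2t) + 3K_2e^(-2t), v(t) = -K_2e^(-2t)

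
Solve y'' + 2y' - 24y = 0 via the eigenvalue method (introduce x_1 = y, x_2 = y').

Let x_1 = y, x_2 = y'. Then x_1' = x_2 and x_2' = 24x_1 - 2x_2.
A = [[0,1],[24,-2]]; det(A-λI) = λ^2 + 2λ - 24.
Eigenvalues λ = 4, -6 with eigenvectors (1,4), (1,-6).

y(t) = c_1e^(4t) + c_2e^(-6t)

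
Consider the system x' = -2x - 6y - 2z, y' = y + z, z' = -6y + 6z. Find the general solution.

Coefficient matrix A = [[-2, -6, -2], [0, 1, 1], [0, -6, 6]].
det(A - λI) = 0 gives eigenvalues λ = -2, 3, 4.
For λ=-2: eigenvector (1,0,0).
For λ=3: eigenvector (-2,1,2).
For λ=4: eigenvector (-2,1,3).
General solution: c_1e^(-2t)(1,0,0) + c_2e^(3t)(-2,1,2) + c_3e^(4t)(-2,1,3).

x(t) = c_1e^(-2t) - 2c_2e^(3t) - 2c_3e^(4t), y(t) = c_2e^(3t) + c_3e^(4t), z(t) = 2c_2e^(3t) + 3c_3e^(4t)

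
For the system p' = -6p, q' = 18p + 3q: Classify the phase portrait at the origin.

A = [[-6,0],[18,3]]; det(A-λI) = λ^2 + 3λ - 18.
λ = 3, -6: opposite signs.

saddle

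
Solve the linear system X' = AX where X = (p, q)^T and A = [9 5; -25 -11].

Coefficient matrix A = [[9, 5], [-25, -11]].
Characteristic polynomial det(A - λI) = λ^2 + 2λ + 26 = 0.
Eigenvalues λ = -1 ± 5i (complex conjugate pair).
For λ=-1+5i: an eigenvector is (0,1) - i(1,-2) = (0 - i, 1 + 2i).
A real fundamental pair from Re and Im of e^((-1+5i)t)v: X_1 = e^(-t)(cos(5t)·(0,1) + sin(5t)·(1,-2)), X_2 = e^(-t)(sin(5t)·(0,1) - cos(5t)·(1,-2)).
General solution: c_1X_1 + c_2X_2.

p(t) = c_1e^(-t)sin(5t) - c_2e^(-t)cos(5t), q(t) = -2c_1e^(-t)sin(5t) + c_1e^(-t)cos(5t) + c_2e^(-t)sin(5t) + 2c_2e^(-t)cos(5t)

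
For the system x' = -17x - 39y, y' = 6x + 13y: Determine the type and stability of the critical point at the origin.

stable spiral

A = [[-17,-39],[6,13]]; det(A-λI) = λ^2 + 4λ + 13.
λ = -2 ± 3i: negative real part.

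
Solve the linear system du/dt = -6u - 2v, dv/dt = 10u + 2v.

u(t) = -c_1e^(-2t)sin(2t) + c_2e^(-2t)cos(2t), v(t) = 2c_1e^(-2t)sin(2t) + c_1e^(-2t)cos(2t) + c_2e^(-2t)sin(2t) - 2c_2e^(-2t)cos(2t)

Coefficient matrix A = [[-6, -2], [10, 2]].
Characteristic polynomial det(A - λI) = λ^2 + 4λ + 8 = 0.
Eigenvalues λ = -2 ± 2i (complex conjugate pair).
For λ=-2+2i: an eigenvector is (0,1) - i(-1,2) = (0 + i, 1 - 2i).
A real fundamental pair from Re and Im of e^((-2+2i)t)v: X_1 = e^(-2t)(cos(2t)·(0,1) + sin(2t)·(-1,2)), X_2 = e^(-2t)(sin(2t)·(0,1) - cos(2t)·(-1,2)).
General solution: c_1X_1 + c_2X_2.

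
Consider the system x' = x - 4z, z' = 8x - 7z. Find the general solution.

x(t) = -K_1e^(-3t)sin(4t) + K_2e^(-3t)cos(4t), z(t) = -K_1e^(-3t)sin(4t) + K_1e^(-3t)cos(4t) + K_2e^(-3t)sin(4t) + K_2e^(-3t)cos(4t)

Coefficient matrix A = [[1, -4], [8, -7]].
Characteristic polynomial det(A - λI) = λ^2 + 6λ + 25 = 0.
Eigenvalues λ = -3 ± 4i (complex conjugate pair).
For λ=-3+4i: an eigenvector is (0,1) - i(-1,-1) = (0 + i, 1 + i).
A real fundamental pair from Re and Im of e^((-3+4i)t)v: X_1 = e^(-3t)(cos(4t)·(0,1) + sin(4t)·(-1,-1)), X_2 = e^(-3t)(sin(4t)·(0,1) - cos(4t)·(-1,-1)).
General solution: K_1X_1 + K_2X_2.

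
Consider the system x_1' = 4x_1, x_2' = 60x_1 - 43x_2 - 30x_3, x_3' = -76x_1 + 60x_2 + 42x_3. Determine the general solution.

x_1(t) = c_1e^(4t), x_2(t) = -2c_2e^(2t) + 3c_3e^(-3t), x_3(t) = 2c_1e^(4t) + 3c_2e^(2t) - 4c_3e^(-3t)

Coefficient matrix A = [[4, 0, 0], [60, -43, -30], [-76, 60, 42]].
det(A - λI) = 0 gives eigenvalues λ = 4, 2, -3.
For λ=4: eigenvector (1,0,2).
For λ=2: eigenvector (0,-2,3).
For λ=-3: eigenvector (0,3,-4).
General solution: c_1e^(4t)(1,0,2) + c_2e^(2t)(0,-2,3) + c_3e^(-3t)(0,3,-4).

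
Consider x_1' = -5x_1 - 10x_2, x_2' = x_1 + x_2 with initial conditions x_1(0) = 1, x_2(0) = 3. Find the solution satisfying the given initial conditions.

x_1(t) = -33e^(-2t)sin(t) + e^(-2t)cos(t), x_2(t) = 10e^(-2t)sin(t) + 3e^(-2t)cos(t)

Coefficient matrix A = [[-5, -10], [1, 1]].
Characteristic polynomial det(A - λI) = λ^2 + 4λ + 5 = 0.
Eigenvalues λ = -2 ± i (complex conjugate pair).
For λ=-2+i: an eigenvector is (1,0) - i(-3,1) = (1 + 3i, 0 - i).
A real fundamental pair from Re and Im of e^((-2+i)t)v: X_1 = e^(-2t)(cos(t)·(1,0) + sin(t)·(-3,1)), X_2 = e^(-2t)(sin(t)·(1,0) - cos(t)·(-3,1)).
General solution: K_1X_1 + K_2X_2.
Applying x_1(0)=1, x_2(0)=3 gives K_1=10, K_2=-3.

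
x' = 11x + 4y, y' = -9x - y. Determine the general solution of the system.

x(t) = 2K_1e^(5t) + 2K_2te^(5t) + K_2e^(5t), y(t) = -3K_1e^(5t) - 3K_2te^(5t) - K_2e^(5t)

Coefficient matrix A = [[11, 4], [-9, -1]].
Characteristic polynomial det(A - λI) = λ^2 - 10λ + 25 = 0.
Single eigenvalue λ = 5 with algebraic multiplicity 2.
Eigenvector v = (2,-3); generalized eigenvector w with (A-λI)w=v is (1,-1).
General solution: e^(5t)[K_1·v + K_2·(t·v + w)].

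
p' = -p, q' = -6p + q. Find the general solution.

p(t) = -C_2e^(-t), q(t) = -C_1e^(t) - 3C_2e^(-t)

Coefficient matrix A = [[-1, 0], [-6, 1]].
Characteristic polynomial det(A - λI) = λ^2 - 1 = 0.
Eigenvalues λ = 1, -1.
For λ=1: (A-λI) row 1 is [-2, 0], so an eigenvector is (0, -1).
For λ=-1: (A-λI) row 2 is [-6, 2], so an eigenvector is (-1, -3).
General solution: C_1e^(t)(0,-1) + C_2e^(-t)(-1,-3).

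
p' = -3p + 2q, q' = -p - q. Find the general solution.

Coefficient matrix A = [[-3, 2], [-1, -1]].
Characteristic polynomial det(A - λI) = λ^2 + 4λ + 5 = 0.
Eigenvalues λ = -2 ± i (complex conjugate pair).
For λ=-2+i: an eigenvector is (-1,0) - i(1,1) = (-1 - i, 0 - i).
A real fundamental pair from Re and Im of e^((-2+i)t)v: X_1 = e^(-2t)(cos(t)·(-1,0) + sin(t)·(1,1)), X_2 = e^(-2t)(sin(t)·(-1,0) - cos(t)·(1,1)).
General solution: K_1X_1 + K_2X_2.

p(t) = K_1e^(-2t)sin(t) - K_1e^(-2t)cos(t) - K_2e^(-2t)sin(t) - K_2e^(-2t)cos(t), q(t) = K_1e^(-2t)sin(t) - K_2e^(-2t)cos(t)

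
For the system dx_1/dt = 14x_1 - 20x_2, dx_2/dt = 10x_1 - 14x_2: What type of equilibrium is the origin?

center

A = [[14,-20],[10,-14]]; det(A-λI) = λ^2 + 4.
λ = 0 ± 2i: zero real part.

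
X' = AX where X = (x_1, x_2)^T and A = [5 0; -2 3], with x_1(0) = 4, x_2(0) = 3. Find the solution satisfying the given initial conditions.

x_1(t) = 4e^(5t), x_2(t) = -4e^(5t) + 7e^(3t)

Coefficient matrix A = [[5, 0], [-2, 3]].
Characteristic polynomial det(A - λI) = λ^2 - 8λ + 15 = 0.
Eigenvalues λ = 5, 3.
For λ=5: (A-λI) row 2 is [-2, -2], so an eigenvector is (-1, 1).
For λ=3: (A-λI) row 1 is [2, 0], so an eigenvector is (0, -1).
General solution: K_1e^(5t)(-1,1) + K_2e^(3t)(0,-1).
Applying x_1(0)=4, x_2(0)=3 gives K_1=-4, K_2=-7.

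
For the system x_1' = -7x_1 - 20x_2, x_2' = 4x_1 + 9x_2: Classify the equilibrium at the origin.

unstable spiral

A = [[-7,-20],[4,9]]; det(A-λI) = λ^2 - 2λ + 17.
λ = 1 ± 4i: positive real part.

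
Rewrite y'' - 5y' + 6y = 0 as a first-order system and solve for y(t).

y(t) = c_1e^(2t) + c_2e^(3t)

Let x_1 = y, x_2 = y'. Then x_1' = x_2 and x_2' = -6x_1 + 5x_2.
A = [[0,1],[-6,5]]; det(A-λI) = λ^2 - 5λ + 6.
Eigenvalues λ = 2, 3 with eigenvectors (1,2), (1,3).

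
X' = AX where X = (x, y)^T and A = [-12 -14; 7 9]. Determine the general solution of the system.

x(t) = -K_1e^(2t) + 2K_2e^(-5t), y(t) = K_1e^(2t) - K_2e^(-5t)

Coefficient matrix A = [[-12, -14], [7, 9]].
Characteristic polynomial det(A - λI) = λ^2 + 3λ - 10 = 0.
Eigenvalues λ = 2, -5.
For λ=2: (A-λI) row 1 is [-14, -14], so an eigenvector is (-1, 1).
For λ=-5: (A-λI) row 1 is [-7, -14], so an eigenvector is (2, -1).
General solution: K_1e^(2t)(-1,1) + K_2e^(-5t)(2,-1).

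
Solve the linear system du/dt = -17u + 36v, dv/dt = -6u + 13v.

u(t) = -2C_1e^(t) + 3C_2e^(-5t), v(t) = -C_1e^(t) + C_2e^(-5t)

Coefficient matrix A = [[-17, 36], [-6, 13]].
Characteristic polynomial det(A - λI) = λ^2 + 4λ - 5 = 0.
Eigenvalues λ = 1, -5.
For λ=1: (A-λI) row 1 is [-18, 36], so an eigenvector is (-2, -1).
For λ=-5: (A-λI) row 1 is [-12, 36], so an eigenvector is (3, 1).
General solution: C_1e^(t)(-2,-1) + C_2e^(-5t)(3,1).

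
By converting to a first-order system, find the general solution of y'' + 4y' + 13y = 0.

y(t) = c_1e^(-2t)cos(3t) + c_2e^(-2t)sin(3t)

Let x_1 = y, x_2 = y'. Then x_1' = x_2 and x_2' = -13x_1 - 4x_2.
A = [[0,1],[-13,-4]]; det(A-λI) = λ^2 + 4λ + 13.
Eigenvalues λ = -2 ± 3i.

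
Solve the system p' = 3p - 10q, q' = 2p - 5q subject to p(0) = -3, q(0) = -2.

p(t) = 4e^(-t)sin(2t) - 3e^(-t)cos(2t), q(t) = e^(-t)sin(2t) - 2e^(-t)cos(2t)

Coefficient matrix A = [[3, -10], [2, -5]].
Characteristic polynomial det(A - λI) = λ^2 + 2λ + 5 = 0.
Eigenvalues λ = -1 ± 2i (complex conjugate pair).
For λ=-1+2i: an eigenvector is (2,1) - i(-1,0) = (2 + i, 1).
A real fundamental pair from Re and Im of e^((-1+2i)t)v: X_1 = e^(-t)(cos(2t)·(2,1) + sin(2t)·(-1,0)), X_2 = e^(-t)(sin(2t)·(2,1) - cos(2t)·(-1,0)).
General solution: K_1X_1 + K_2X_2.
Applying p(0)=-3, q(0)=-2 gives K_1=-2, K_2=1.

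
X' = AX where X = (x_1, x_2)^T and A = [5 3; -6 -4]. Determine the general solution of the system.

Coefficient matrix A = [[5, 3], [-6, -4]].
Characteristic polynomial det(A - λI) = λ^2 - λ - 2 = 0.
Eigenvalues λ = 2, -1.
For λ=2: (A-λI) row 1 is [3, 3], so an eigenvector is (1, -1).
For λ=-1: (A-λI) row 1 is [6, 3], so an eigenvector is (-1, 2).
General solution: c_1e^(2t)(1,-1) + c_2e^(-t)(-1,2).

x_1(t) = c_1e^(2t) - c_2e^(-t), x_2(t) = -c_1e^(2t) + 2c_2e^(-t)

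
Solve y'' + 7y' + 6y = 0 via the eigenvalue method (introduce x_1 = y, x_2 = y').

Let x_1 = y, x_2 = y'. Then x_1' = x_2 and x_2' = -6x_1 - 7x_2.
A = [[0,1],[-6,-7]]; det(A-λI) = λ^2 + 7λ + 6.
Eigenvalues λ = -6, -1 with eigenvectors (1,-6), (1,-1).

y(t) = c_1e^(-6t) + c_2e^(-t)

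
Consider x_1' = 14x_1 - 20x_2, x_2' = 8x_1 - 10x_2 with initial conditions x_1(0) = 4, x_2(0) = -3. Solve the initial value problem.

Coefficient matrix A = [[14, -20], [8, -10]].
Characteristic polynomial det(A - λI) = λ^2 - 4λ + 20 = 0.
Eigenvalues λ = 2 ± 4i (complex conjugate pair).
For λ=2+4i: an eigenvector is (2,1) - i(1,1) = (2 - i, 1 - i).
A real fundamental pair from Re and Im of e^((2+4i)t)v: X_1 = e^(2t)(cos(4t)·(2,1) + sin(4t)·(1,1)), X_2 = e^(2t)(sin(4t)·(2,1) - cos(4t)·(1,1)).
General solution: K_1X_1 + K_2X_2.
Applying x_1(0)=4, x_2(0)=-3 gives K_1=7, K_2=10.

x_1(t) = 27e^(2t)sin(4t) + 4e^(2t)cos(4t), x_2(t) = 17e^(2t)sin(4t) - 3e^(2t)cos(4t)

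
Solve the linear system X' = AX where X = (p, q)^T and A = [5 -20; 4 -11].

p(t) = c_1e^(-3t)sin(4t) - 2c_1e^(-3t)cos(4t) - 2c_2e^(-3t)sin(4t) - c_2e^(-3t)cos(4t), q(t) = -c_1e^(-3t)cos(4t) - c_2e^(-3t)sin(4t)

Coefficient matrix A = [[5, -20], [4, -11]].
Characteristic polynomial det(A - λI) = λ^2 + 6λ + 25 = 0.
Eigenvalues λ = -3 ± 4i (complex conjugate pair).
For λ=-3+4i: an eigenvector is (-2,-1) - i(1,0) = (-2 - i, -1).
A real fundamental pair from Re and Im of e^((-3+4i)t)v: X_1 = e^(-3t)(cos(4t)·(-2,-1) + sin(4t)·(1,0)), X_2 = e^(-3t)(sin(4t)·(-2,-1) - cos(4t)·(1,0)).
General solution: c_1X_1 + c_2X_2.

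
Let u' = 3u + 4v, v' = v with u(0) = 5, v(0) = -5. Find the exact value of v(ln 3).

A = [[3,4],[0,1]]; eigenvalues λ = 3, 1.
Eigenvectors: (1,0) for λ=3, (-2,1) for λ=1.
From the initial condition, c_1 = -5, c_2 = -5.
v(ln 3) = (-5)(3^3)(0) + (-5)(3^1)(1) = -15.

-15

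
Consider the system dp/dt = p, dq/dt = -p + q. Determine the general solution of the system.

Coefficient matrix A = [[1, 0], [-1, 1]].
Characteristic polynomial det(A - λI) = λ^2 - 2λ + 1 = 0.
Single eigenvalue λ = 1 with algebraic multiplicity 2.
Eigenvector v = (0,-1); generalized eigenvector w with (A-λI)w=v is (1,-3).
General solution: e^(t)[K_1·v + K_2·(t·v + w)].

p(t) = K_2e^(t), q(t) = -K_1e^(t) - K_2te^(t) - 3K_2e^(t)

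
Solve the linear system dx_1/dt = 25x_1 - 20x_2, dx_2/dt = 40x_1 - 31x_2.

x_1(t) = -C_1e^(-3t)sin(4t) + 2C_1e^(-3t)cos(4t) + 2C_2e^(-3t)sin(4t) + C_2e^(-3t)cos(4t), x_2(t) = -C_1e^(-3t)sin(4t) + 3C_1e^(-3t)cos(4t) + 3C_2e^(-3t)sin(4t) + C_2e^(-3t)cos(4t)

Coefficient matrix A = [[25, -20], [40, -31]].
Characteristic polynomial det(A - λI) = λ^2 + 6λ + 25 = 0.
Eigenvalues λ = -3 ± 4i (complex conjugate pair).
For λ=-3+4i: an eigenvector is (2,3) - i(-1,-1) = (2 + i, 3 + i).
A real fundamental pair from Re and Im of e^((-3+4i)t)v: X_1 = e^(-3t)(cos(4t)·(2,3) + sin(4t)·(-1,-1)), X_2 = e^(-3t)(sin(4t)·(2,3) - cos(4t)·(-1,-1)).
General solution: C_1X_1 + C_2X_2.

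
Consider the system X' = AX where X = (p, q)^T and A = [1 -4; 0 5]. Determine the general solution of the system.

Coefficient matrix A = [[1, -4], [0, 5]].
Characteristic polynomial det(A - λI) = λ^2 - 6λ + 5 = 0.
Eigenvalues λ = 1, 5.
For λ=1: (A-λI) row 1 is [0, -4], so an eigenvector is (1, 0).
For λ=5: (A-λI) row 1 is [-4, -4], so an eigenvector is (1, -1).
General solution: K_1e^(t)(1,0) + K_2e^(5t)(1,-1).

p(t) = K_1e^(t) + K_2e^(5t), q(t) = -K_2e^(5t)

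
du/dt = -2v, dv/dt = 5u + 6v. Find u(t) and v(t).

u(t) = -K_1e^(3t)sin(t) + K_1e^(3t)cos(t) + K_2e^(3t)sin(t) + K_2e^(3t)cos(t), v(t) = 2K_1e^(3t)sin(t) - K_1e^(3t)cos(t) - K_2e^(3t)sin(t) - 2K_2e^(3t)cos(t)

Coefficient matrix A = [[0, -2], [5, 6]].
Characteristic polynomial det(A - λI) = λ^2 - 6λ + 10 = 0.
Eigenvalues λ = 3 ± i (complex conjugate pair).
For λ=3+i: an eigenvector is (1,-1) - i(-1,2) = (1 + i, -1 - 2i).
A real fundamental pair from Re and Im of e^((3+i)t)v: X_1 = e^(3t)(cos(t)·(1,-1) + sin(t)·(-1,2)), X_2 = e^(3t)(sin(t)·(1,-1) - cos(t)·(-1,2)).
General solution: K_1X_1 + K_2X_2.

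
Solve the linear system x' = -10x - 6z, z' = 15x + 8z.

Coefficient matrix A = [[-10, -6], [15, 8]].
Characteristic polynomial det(A - λI) = λ^2 + 2λ + 10 = 0.
Eigenvalues λ = -1 ± 3i (complex conjugate pair).
For λ=-1+3i: an eigenvector is (-1,1) - i(1,-2) = (-1 - i, 1 + 2i).
A real fundamental pair from Re and Im of e^((-1+3i)t)v: X_1 = e^(-t)(cos(3t)·(-1,1) + sin(3t)·(1,-2)), X_2 = e^(-t)(sin(3t)·(-1,1) - cos(3t)·(1,-2)).
General solution: K_1X_1 + K_2X_2.

x(t) = K_1e^(-t)sin(3t) - K_1e^(-t)cos(3t) - K_2e^(-t)sin(3t) - K_2e^(-t)cos(3t), z(t) = -2K_1e^(-t)sin(3t) + K_1e^(-t)cos(3t) + K_2e^(-t)sin(3t) + 2K_2e^(-t)cos(3t)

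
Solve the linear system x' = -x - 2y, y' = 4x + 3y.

Coefficient matrix A = [[-1, -2], [4, 3]].
Characteristic polynomial det(A - λI) = λ^2 - 2λ + 5 = 0.
Eigenvalues λ = 1 ± 2i (complex conjugate pair).
For λ=1+2i: an eigenvector is (0,1) - i(-1,1) = (0 + i, 1 - i).
A real fundamental pair from Re and Im of e^((1+2i)t)v: X_1 = e^(t)(cos(2t)·(0,1) + sin(2t)·(-1,1)), X_2 = e^(t)(sin(2t)·(0,1) - cos(2t)·(-1,1)).
General solution: c_1X_1 + c_2X_2.

x(t) = -c_1e^(t)sin(2t) + c_2e^(t)cos(2t), y(t) = c_1e^(t)sin(2t) + c_1e^(t)cos(2t) + c_2e^(t)sin(2t) - c_2e^(t)cos(2t)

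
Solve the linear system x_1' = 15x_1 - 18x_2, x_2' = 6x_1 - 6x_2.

x_1(t) = -2C_1e^(6t) + 3C_2e^(3t), x_2(t) = -C_1e^(6t) + 2C_2e^(3t)

Coefficient matrix A = [[15, -18], [6, -6]].
Characteristic polynomial det(A - λI) = λ^2 - 9λ + 18 = 0.
Eigenvalues λ = 6, 3.
For λ=6: (A-λI) row 1 is [9, -18], so an eigenvector is (-2, -1).
For λ=3: (A-λI) row 1 is [12, -18], so an eigenvector is (3, 2).
General solution: C_1e^(6t)(-2,-1) + C_2e^(3t)(3,2).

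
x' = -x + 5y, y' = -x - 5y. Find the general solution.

Coefficient matrix A = [[-1, 5], [-1, -5]].
Characteristic polynomial det(A - λI) = λ^2 + 6λ + 10 = 0.
Eigenvalues λ = -3 ± i (complex conjugate pair).
For λ=-3+i: an eigenvector is (-1,0) - i(-2,1) = (-1 + 2i, 0 - i).
A real fundamental pair from Re and Im of e^((-3+i)t)v: X_1 = e^(-3t)(cos(t)·(-1,0) + sin(t)·(-2,1)), X_2 = e^(-3t)(sin(t)·(-1,0) - cos(t)·(-2,1)).
General solution: c_1X_1 + c_2X_2.

x(t) = -2c_1e^(-3t)sin(t) - c_1e^(-3t)cos(t) - c_2e^(-3t)sin(t) + 2c_2e^(-3t)cos(t), y(t) = c_1e^(-3t)sin(t) - c_2e^(-3t)cos(t)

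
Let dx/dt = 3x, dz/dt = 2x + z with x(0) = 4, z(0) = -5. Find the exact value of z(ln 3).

A = [[3,0],[2,1]]; eigenvalues λ = 1, 3.
Eigenvectors: (0,-1) for λ=1, (1,1) for λ=3.
From the initial condition, c_1 = 9, c_2 = 4.
z(ln 3) = (9)(3^1)(-1) + (4)(3^3)(1) = 81.

81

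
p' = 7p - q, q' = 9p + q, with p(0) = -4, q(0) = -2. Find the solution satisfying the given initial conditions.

p(t) = -10te^(4t) - 4e^(4t), q(t) = -30te^(4t) - 2e^(4t)

Coefficient matrix A = [[7, -1], [9, 1]].
Characteristic polynomial det(A - λI) = λ^2 - 8λ + 16 = 0.
Single eigenvalue λ = 4 with algebraic multiplicity 2.
Eigenvector v = (-1,-3); generalized eigenvector w with (A-λI)w=v is (0,1).
General solution: e^(4t)[K_1·v + K_2·(t·v + w)].
Applying p(0)=-4, q(0)=-2 gives K_1=4, K_2=10.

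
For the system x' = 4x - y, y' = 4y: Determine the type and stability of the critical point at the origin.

A = [[4,-1],[0,4]]; det(A-λI) = λ^2 - 8λ + 16.
repeated λ = 4 with a single eigenvector.

unstable improper node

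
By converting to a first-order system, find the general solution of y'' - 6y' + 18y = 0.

y(t) = C_1e^(3t)cos(3t) + C_2e^(3t)sin(3t)

Let x_1 = y, x_2 = y'. Then x_1' = x_2 and x_2' = -18x_1 + 6x_2.
A = [[0,1],[-18,6]]; det(A-λI) = λ^2 - 6λ + 18.
Eigenvalues λ = 3 ± 3i.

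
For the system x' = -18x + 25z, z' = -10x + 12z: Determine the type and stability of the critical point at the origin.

stable spiral

A = [[-18,25],[-10,12]]; det(A-λI) = λ^2 + 6λ + 34.
λ = -3 ± 5i: negative real part.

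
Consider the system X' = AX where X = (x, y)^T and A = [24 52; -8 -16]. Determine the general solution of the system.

Coefficient matrix A = [[24, 52], [-8, -16]].
Characteristic polynomial det(A - λI) = λ^2 - 8λ + 32 = 0.
Eigenvalues λ = 4 ± 4i (complex conjugate pair).
For λ=4+4i: an eigenvector is (2,-1) - i(-3,1) = (2 + 3i, -1 - i).
A real fundamental pair from Re and Im of e^((4+4i)t)v: X_1 = e^(4t)(cos(4t)·(2,-1) + sin(4t)·(-3,1)), X_2 = e^(4t)(sin(4t)·(2,-1) - cos(4t)·(-3,1)).
General solution: C_1X_1 + C_2X_2.

x(t) = -3C_1e^(4t)sin(4t) + 2C_1e^(4t)cos(4t) + 2C_2e^(4t)sin(4t) + 3C_2e^(4t)cos(4t), y(t) = C_1e^(4t)sin(4t) - C_1e^(4t)cos(4t) - C_2e^(4t)sin(4t) - C_2e^(4t)cos(4t)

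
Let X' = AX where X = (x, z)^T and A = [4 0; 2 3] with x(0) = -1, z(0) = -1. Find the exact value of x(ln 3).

-81

A = [[4,0],[2,3]]; eigenvalues λ = 3, 4.
Eigenvectors: (0,1) for λ=3, (1,2) for λ=4.
From the initial condition, c_1 = 1, c_2 = -1.
x(ln 3) = (1)(3^3)(0) + (-1)(3^4)(1) = -81.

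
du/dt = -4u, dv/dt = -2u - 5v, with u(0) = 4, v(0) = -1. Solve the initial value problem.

u(t) = 4e^(-4t), v(t) = -8e^(-4t) + 7e^(-5t)

Coefficient matrix A = [[-4, 0], [-2, -5]].
Characteristic polynomial det(A - λI) = λ^2 + 9λ + 20 = 0.
Eigenvalues λ = -4, -5.
For λ=-4: (A-λI) row 2 is [-2, -1], so an eigenvector is (1, -2).
For λ=-5: (A-λI) row 1 is [1, 0], so an eigenvector is (0, -1).
General solution: C_1e^(-4t)(1,-2) + C_2e^(-5t)(0,-1).
Applying u(0)=4, v(0)=-1 gives C_1=4, C_2=-7.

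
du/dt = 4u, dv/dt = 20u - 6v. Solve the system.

u(t) = C_2e^(4t), v(t) = C_1e^(-6t) + 2C_2e^(4t)

Coefficient matrix A = [[4, 0], [20, -6]].
Characteristic polynomial det(A - λI) = λ^2 + 2λ - 24 = 0.
Eigenvalues λ = -6, 4.
For λ=-6: (A-λI) row 1 is [10, 0], so an eigenvector is (0, 1).
For λ=4: (A-λI) row 2 is [20, -10], so an eigenvector is (1, 2).
General solution: C_1e^(-6t)(0,1) + C_2e^(4t)(1,2).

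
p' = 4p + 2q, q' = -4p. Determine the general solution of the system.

p(t) = c_1e^(2t)sin(2t) - c_2e^(2t)cos(2t), q(t) = -c_1e^(2t)sin(2t) + c_1e^(2t)cos(2t) + c_2e^(2t)sin(2t) + c_2e^(2t)cos(2t)

Coefficient matrix A = [[4, 2], [-4, 0]].
Characteristic polynomial det(A - λI) = λ^2 - 4λ + 8 = 0.
Eigenvalues λ = 2 ± 2i (complex conjugate pair).
For λ=2+2i: an eigenvector is (0,1) - i(1,-1) = (0 - i, 1 + i).
A real fundamental pair from Re and Im of e^((2+2i)t)v: X_1 = e^(2t)(cos(2t)·(0,1) + sin(2t)·(1,-1)), X_2 = e^(2t)(sin(2t)·(0,1) - cos(2t)·(1,-1)).
General solution: c_1X_1 + c_2X_2.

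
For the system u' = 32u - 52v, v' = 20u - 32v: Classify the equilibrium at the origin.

center

A = [[32,-52],[20,-32]]; det(A-λI) = λ^2 + 16.
λ = 0 ± 4i: zero real part.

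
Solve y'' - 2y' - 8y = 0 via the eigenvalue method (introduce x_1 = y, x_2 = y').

Let x_1 = y, x_2 = y'. Then x_1' = x_2 and x_2' = 8x_1 + 2x_2.
A = [[0,1],[8,2]]; det(A-λI) = λ^2 - 2λ - 8.
Eigenvalues λ = 4, -2 with eigenvectors (1,4), (1,-2).

y(t) = K_1e^(4t) + K_2e^(-2t)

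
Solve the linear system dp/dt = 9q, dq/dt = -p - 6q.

Coefficient matrix A = [[0, 9], [-1, -6]].
Characteristic polynomial det(A - λI) = λ^2 + 6λ + 9 = 0.
Single eigenvalue λ = -3 with algebraic multiplicity 2.
Eigenvector v = (-3,1); generalized eigenvector w with (A-λI)w=v is (-1,0).
General solution: e^(-3t)[C_1·v + C_2·(t·v + w)].

p(t) = -3C_1e^(-3t) - 3C_2te^(-3t) - C_2e^(-3t), q(t) = C_1e^(-3t) + C_2te^(-3t)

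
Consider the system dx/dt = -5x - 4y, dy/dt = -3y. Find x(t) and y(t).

Coefficient matrix A = [[-5, -4], [0, -3]].
Characteristic polynomial det(A - λI) = λ^2 + 8λ + 15 = 0.
Eigenvalues λ = -5, -3.
For λ=-5: (A-λI) row 1 is [0, -4], so an eigenvector is (-1, 0).
For λ=-3: (A-λI) row 1 is [-2, -4], so an eigenvector is (2, -1).
General solution: c_1e^(-5t)(-1,0) + c_2e^(-3t)(2,-1).

x(t) = -c_1e^(-5t) + 2c_2e^(-3t), y(t) = -c_2e^(-3t)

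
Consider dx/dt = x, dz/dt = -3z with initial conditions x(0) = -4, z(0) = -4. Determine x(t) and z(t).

x(t) = -4e^(t), z(t) = -4e^(-3t)

Coefficient matrix A = [[1, 0], [0, -3]].
Characteristic polynomial det(A - λI) = λ^2 + 2λ - 3 = 0.
Eigenvalues λ = -3, 1.
For λ=-3: (A-λI) row 1 is [4, 0], so an eigenvector is (0, 1).
For λ=1: (A-λI) row 2 is [0, -4], so an eigenvector is (-1, 0).
General solution: C_1e^(-3t)(0,1) + C_2e^(t)(-1,0).
Applying x(0)=-4, z(0)=-4 gives C_1=-4, C_2=4.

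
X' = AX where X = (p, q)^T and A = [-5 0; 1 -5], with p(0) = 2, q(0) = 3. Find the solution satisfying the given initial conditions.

p(t) = 2e^(-5t), q(t) = 2te^(-5t) + 3e^(-5t)

Coefficient matrix A = [[-5, 0], [1, -5]].
Characteristic polynomial det(A - λI) = λ^2 + 10λ + 25 = 0.
Single eigenvalue λ = -5 with algebraic multiplicity 2.
Eigenvector v = (0,-1); generalized eigenvector w with (A-λI)w=v is (-1,2).
General solution: e^(-5t)[K_1·v + K_2·(t·v + w)].
Applying p(0)=2, q(0)=3 gives K_1=-7, K_2=-2.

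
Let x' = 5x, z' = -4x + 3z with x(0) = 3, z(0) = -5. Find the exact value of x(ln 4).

3072

A = [[5,0],[-4,3]]; eigenvalues λ = 5, 3.
Eigenvectors: (-1,2) for λ=5, (0,1) for λ=3.
From the initial condition, c_1 = -3, c_2 = 1.
x(ln 4) = (-3)(4^5)(-1) + (1)(4^3)(0) = 3072.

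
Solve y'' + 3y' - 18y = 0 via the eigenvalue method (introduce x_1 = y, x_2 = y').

Let x_1 = y, x_2 = y'. Then x_1' = x_2 and x_2' = 18x_1 - 3x_2.
A = [[0,1],[18,-3]]; det(A-λI) = λ^2 + 3λ - 18.
Eigenvalues λ = -6, 3 with eigenvectors (1,-6), (1,3).

y(t) = c_1e^(-6t) + c_2e^(3t)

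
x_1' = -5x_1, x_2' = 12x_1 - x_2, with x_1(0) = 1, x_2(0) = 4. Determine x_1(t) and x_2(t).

x_1(t) = e^(-5t), x_2(t) = 7e^(-t) - 3e^(-5t)

Coefficient matrix A = [[-5, 0], [12, -1]].
Characteristic polynomial det(A - λI) = λ^2 + 6λ + 5 = 0.
Eigenvalues λ = -5, -1.
For λ=-5: (A-λI) row 2 is [12, 4], so an eigenvector is (1, -3).
For λ=-1: (A-λI) row 1 is [-4, 0], so an eigenvector is (0, 1).
General solution: K_1e^(-5t)(1,-3) + K_2e^(-t)(0,1).
Applying x_1(0)=1, x_2(0)=4 gives K_1=1, K_2=7.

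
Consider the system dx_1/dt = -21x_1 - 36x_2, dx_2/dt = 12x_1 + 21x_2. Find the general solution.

x_1(t) = -2C_1e^(-3t) - 3C_2e^(3t), x_2(t) = C_1e^(-3t) + 2C_2e^(3t)

Coefficient matrix A = [[-21, -36], [12, 21]].
Characteristic polynomial det(A - λI) = λ^2 - 9 = 0.
Eigenvalues λ = -3, 3.
For λ=-3: (A-λI) row 1 is [-18, -36], so an eigenvector is (-2, 1).
For λ=3: (A-λI) row 1 is [-24, -36], so an eigenvector is (-3, 2).
General solution: C_1e^(-3t)(-2,1) + C_2e^(3t)(-3,2).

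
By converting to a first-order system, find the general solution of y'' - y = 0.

Let x_1 = y, x_2 = y'. Then x_1' = x_2 and x_2' = x_1.
A = [[0,1],[1,0]]; det(A-λI) = λ^2 - 1.
Eigenvalues λ = 1, -1 with eigenvectors (1,1), (1,-1).

y(t) = K_1e^(t) + K_2e^(-t)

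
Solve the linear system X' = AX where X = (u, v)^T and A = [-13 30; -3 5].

Coefficient matrix A = [[-13, 30], [-3, 5]].
Characteristic polynomial det(A - λI) = λ^2 + 8λ + 25 = 0.
Eigenvalues λ = -4 ± 3i (complex conjugate pair).
For λ=-4+3i: an eigenvector is (-3,-1) - i(-1,0) = (-3 + i, -1).
A real fundamental pair from Re and Im of e^((-4+3i)t)v: X_1 = e^(-4t)(cos(3t)·(-3,-1) + sin(3t)·(-1,0)), X_2 = e^(-4t)(sin(3t)·(-3,-1) - cos(3t)·(-1,0)).
General solution: c_1X_1 + c_2X_2.

u(t) = -c_1e^(-4t)sin(3t) - 3c_1e^(-4t)cos(3t) - 3c_2e^(-4t)sin(3t) + c_2e^(-4t)cos(3t), v(t) = -c_1e^(-4t)cos(3t) - c_2e^(-4t)sin(3t)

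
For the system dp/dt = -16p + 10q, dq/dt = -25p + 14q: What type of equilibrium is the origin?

stable spiral

A = [[-16,10],[-25,14]]; det(A-λI) = λ^2 + 2λ + 26.
λ = -1 ± 5i: negative real part.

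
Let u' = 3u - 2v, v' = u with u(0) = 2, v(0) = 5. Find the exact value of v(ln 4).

-16

A = [[3,-2],[1,0]]; eigenvalues λ = 1, 2.
Eigenvectors: (1,1) for λ=1, (2,1) for λ=2.
From the initial condition, c_1 = 8, c_2 = -3.
v(ln 4) = (8)(4^1)(1) + (-3)(4^2)(1) = -16.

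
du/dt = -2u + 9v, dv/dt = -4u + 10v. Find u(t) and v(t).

Coefficient matrix A = [[-2, 9], [-4, 10]].
Characteristic polynomial det(A - λI) = λ^2 - 8λ + 16 = 0.
Single eigenvalue λ = 4 with algebraic multiplicity 2.
Eigenvector v = (3,2); generalized eigenvector w with (A-λI)w=v is (1,1).
General solution: e^(4t)[c_1·v + c_2·(t·v + w)].

u(t) = 3c_1e^(4t) + 3c_2te^(4t) + c_2e^(4t), v(t) = 2c_1e^(4t) + 2c_2te^(4t) + c_2e^(4t)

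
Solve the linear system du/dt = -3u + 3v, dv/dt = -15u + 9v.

Coefficient matrix A = [[-3, 3], [-15, 9]].
Characteristic polynomial det(A - λI) = λ^2 - 6λ + 18 = 0.
Eigenvalues λ = 3 ± 3i (complex conjugate pair).
For λ=3+3i: an eigenvector is (0,-1) - i(-1,-2) = (0 + i, -1 + 2i).
A real fundamental pair from Re and Im of e^((3+3i)t)v: X_1 = e^(3t)(cos(3t)·(0,-1) + sin(3t)·(-1,-2)), X_2 = e^(3t)(sin(3t)·(0,-1) - cos(3t)·(-1,-2)).
General solution: K_1X_1 + K_2X_2.

u(t) = -K_1e^(3t)sin(3t) + K_2e^(3t)cos(3t), v(t) = -2K_1e^(3t)sin(3t) - K_1e^(3t)cos(3t) - K_2e^(3t)sin(3t) + 2K_2e^(3t)cos(3t)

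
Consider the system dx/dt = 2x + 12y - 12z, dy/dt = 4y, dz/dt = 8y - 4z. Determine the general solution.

Coefficient matrix A = [[2, 12, -12], [0, 4, 0], [0, 8, -4]].
det(A - λI) = 0 gives eigenvalues λ = -4, 2, 4.
For λ=-4: eigenvector (2,0,1).
For λ=2: eigenvector (1,0,0).
For λ=4: eigenvector (0,-1,-1).
General solution: C_1e^(-4t)(2,0,1) + C_2e^(2t)(1,0,0) + C_3e^(4t)(0,-1,-1).

x(t) = 2C_1e^(-4t) + C_2e^(2t), y(t) = -C_3e^(4t), z(t) = C_1e^(-4t) - C_3e^(4t)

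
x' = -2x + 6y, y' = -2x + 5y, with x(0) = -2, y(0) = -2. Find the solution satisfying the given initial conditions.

Coefficient matrix A = [[-2, 6], [-2, 5]].
Characteristic polynomial det(A - λI) = λ^2 - 3λ + 2 = 0.
Eigenvalues λ = 1, 2.
For λ=1: (A-λI) row 1 is [-3, 6], so an eigenvector is (-2, -1).
For λ=2: (A-λI) row 1 is [-4, 6], so an eigenvector is (-3, -2).
General solution: K_1e^(t)(-2,-1) + K_2e^(2t)(-3,-2).
Applying x(0)=-2, y(0)=-2 gives K_1=-2, K_2=2.

x(t) = -6e^(2t) + 4e^(t), y(t) = -4e^(2t) + 2e^(t)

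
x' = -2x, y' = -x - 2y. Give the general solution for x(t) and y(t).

x(t) = -c_2e^(-2t), y(t) = c_1e^(-2t) + c_2te^(-2t) + 3c_2e^(-2t)

Coefficient matrix A = [[-2, 0], [-1, -2]].
Characteristic polynomial det(A - λI) = λ^2 + 4λ + 4 = 0.
Single eigenvalue λ = -2 with algebraic multiplicity 2.
Eigenvector v = (0,1); generalized eigenvector w with (A-λI)w=v is (-1,3).
General solution: e^(-2t)[c_1·v + c_2·(t·v + w)].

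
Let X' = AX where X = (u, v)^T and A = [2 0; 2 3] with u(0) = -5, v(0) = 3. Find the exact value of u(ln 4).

A = [[2,0],[2,3]]; eigenvalues λ = 3, 2.
Eigenvectors: (0,1) for λ=3, (-1,2) for λ=2.
From the initial condition, c_1 = -7, c_2 = 5.
u(ln 4) = (-7)(4^3)(0) + (5)(4^2)(-1) = -80.

-80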